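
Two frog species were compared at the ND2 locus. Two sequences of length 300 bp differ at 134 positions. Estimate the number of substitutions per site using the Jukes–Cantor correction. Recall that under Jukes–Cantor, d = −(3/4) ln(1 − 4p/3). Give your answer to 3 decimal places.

0.679

p = 134/300 ≈ 0.446667.
d = −(3/4) ln(1 − 4p/3) = −0.75 ln(1 − 0.595556) = −0.75 ln(0.404444)
  = −0.75 × (-0.905242) = 0.678932 substitutions/site.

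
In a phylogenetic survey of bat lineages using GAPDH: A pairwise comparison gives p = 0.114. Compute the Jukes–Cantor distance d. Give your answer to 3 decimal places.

0.124

d = −(3/4) ln(1 − 4p/3) = −0.75 ln(1 − 0.152) = −0.75 ln(0.848)
  = −0.75 × (-0.164875) = 0.123656 substitutions/site.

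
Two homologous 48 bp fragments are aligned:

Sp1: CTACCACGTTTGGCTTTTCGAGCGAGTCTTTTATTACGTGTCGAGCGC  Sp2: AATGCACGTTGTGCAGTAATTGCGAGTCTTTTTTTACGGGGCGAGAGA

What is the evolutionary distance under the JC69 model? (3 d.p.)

0.479

The sequences differ at 17 of 48 sites, so p = 17/48 ≈ 0.354167.
d = −(3/4) ln(1 − 4p/3) = −0.75 ln(1 − 0.472223) = −0.75 ln(0.527777)
  = −0.75 × (-0.639081) = 0.479311 substitutions/site.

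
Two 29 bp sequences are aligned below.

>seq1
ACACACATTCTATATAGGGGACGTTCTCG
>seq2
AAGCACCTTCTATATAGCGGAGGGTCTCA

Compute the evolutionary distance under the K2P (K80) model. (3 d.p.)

Of 29 sites, 2 differences are transitions and 5 are transversions, so P = 2/29 ≈ 0.068966 and Q = 5/29 ≈ 0.172414.
Under the Kimura two-parameter model, d = −½ ln(1 − 2P − Q) − ¼ ln(1 − 2Q).
1 − 2P − Q = 0.689654, giving −½ ln(0.689654) = 0.185783.
1 − 2Q = 0.655172, giving −¼ ln(0.655172) = 0.105714.
d = 0.185783 + 0.105714 = 0.291497.

0.291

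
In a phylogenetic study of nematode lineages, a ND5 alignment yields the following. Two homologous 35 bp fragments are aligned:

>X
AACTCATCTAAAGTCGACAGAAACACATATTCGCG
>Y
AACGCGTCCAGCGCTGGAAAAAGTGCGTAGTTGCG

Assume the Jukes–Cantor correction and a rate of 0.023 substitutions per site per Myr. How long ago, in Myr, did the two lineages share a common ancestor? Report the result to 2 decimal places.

The sequences differ at 16 of 35 sites, so p = 16/35 ≈ 0.457143.
d = −(3/4) ln(1 − 4p/3) = −0.75 ln(1 − 0.609524) = −0.75 ln(0.390476)
  = −0.75 × (-0.940389) = 0.705292 substitutions/site.
Under a molecular clock d = 2μt, so t = d/(2μ) = 0.705292 / (2 × 0.023) = 15.33 Myr.

15.33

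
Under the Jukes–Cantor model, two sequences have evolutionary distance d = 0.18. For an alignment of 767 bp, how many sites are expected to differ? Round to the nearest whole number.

Invert JC69: p = (3/4)(1 − e^(−4d/3)) = 0.75 × (1 − e^(-0.24)) = 0.75 × (1 − 0.786628) = 0.160029.
Expected differing sites = pL ≈ 0.160029 × 767 = 122.742243 ≈ 123.

123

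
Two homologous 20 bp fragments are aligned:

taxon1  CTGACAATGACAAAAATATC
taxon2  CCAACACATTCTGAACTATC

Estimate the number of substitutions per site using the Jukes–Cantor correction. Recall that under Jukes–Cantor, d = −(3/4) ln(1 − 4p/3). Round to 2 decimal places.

The sequences differ at 9 of 20 sites (2, 3, 7, 8, 9, 10, 12, 13, 16), so p = 9/20 = 0.45.
d = −(3/4) ln(1 − 4p/3) = −0.75 ln(1 − 0.6) = −0.75 ln(0.4)
  = −0.75 × (-0.916291) = 0.687218 substitutions/site.

0.69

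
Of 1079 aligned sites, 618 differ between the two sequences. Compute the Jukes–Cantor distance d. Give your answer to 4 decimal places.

p = 618/1079 ≈ 0.572753.
d = −(3/4) ln(1 − 4p/3) = −0.75 ln(1 − 0.763671) = −0.75 ln(0.236329)
  = −0.75 × (-1.442530) = 1.081898 substitutions/site.

1.0819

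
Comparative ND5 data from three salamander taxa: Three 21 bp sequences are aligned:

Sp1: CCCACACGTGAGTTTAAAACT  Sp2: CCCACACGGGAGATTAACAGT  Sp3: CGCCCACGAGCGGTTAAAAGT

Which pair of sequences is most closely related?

Sp1–Sp2: 4/21 differ, p = 0.190, d = 0.220.
Sp1–Sp3: 6/21 differ, p = 0.286, d = 0.360.
Sp2–Sp3: 6/21 differ, p = 0.286, d = 0.360.
The smallest distance is between Sp1 and Sp2.

Sp1 and Sp2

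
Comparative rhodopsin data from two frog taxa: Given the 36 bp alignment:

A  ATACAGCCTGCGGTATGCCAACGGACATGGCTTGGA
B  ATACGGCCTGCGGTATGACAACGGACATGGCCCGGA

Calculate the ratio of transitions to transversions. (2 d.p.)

3.00

Transitions are A↔G and C↔T; transversions are all other mismatches.
Transitions: 3. Transversions: 1.
R = 3/1 = 3.00.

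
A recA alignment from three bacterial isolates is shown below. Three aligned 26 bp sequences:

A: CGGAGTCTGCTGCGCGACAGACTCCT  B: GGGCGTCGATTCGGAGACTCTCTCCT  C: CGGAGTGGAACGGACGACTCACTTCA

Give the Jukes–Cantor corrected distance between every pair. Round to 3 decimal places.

A–B: 11/26 sites differ → p ≈ 0.423077, d = −0.75 ln(1 − 0.564103) = 0.622762 ≈ 0.623.
A–C: 11/26 sites differ → p ≈ 0.423077, d = −0.75 ln(1 − 0.564103) = 0.622762 ≈ 0.623.
B–C: 11/26 sites differ → p ≈ 0.423077, d = −0.75 ln(1 − 0.564103) = 0.622762 ≈ 0.623.

d(A,B) = 0.623, d(A,C) = 0.623, d(B,C) = 0.623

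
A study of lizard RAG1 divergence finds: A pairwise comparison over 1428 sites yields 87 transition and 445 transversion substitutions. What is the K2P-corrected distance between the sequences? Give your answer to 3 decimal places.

P = 87/1428 ≈ 0.060924 and Q = 445/1428 ≈ 0.311625.
Under the Kimura two-parameter model, d = −½ ln(1 − 2P − Q) − ¼ ln(1 − 2Q).
1 − 2P − Q = 0.566527, giving −½ ln(0.566527) = 0.284115.
1 − 2Q = 0.37675, giving −¼ ln(0.37675) = 0.244043.
d = 0.284115 + 0.244043 = 0.528158.

0.528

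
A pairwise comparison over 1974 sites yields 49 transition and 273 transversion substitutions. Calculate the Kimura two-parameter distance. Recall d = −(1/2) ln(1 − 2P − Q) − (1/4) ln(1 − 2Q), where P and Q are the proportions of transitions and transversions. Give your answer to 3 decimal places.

P = 49/1974 ≈ 0.024823 and Q = 273/1974 ≈ 0.138298.
Under the Kimura two-parameter model, d = −½ ln(1 − 2P − Q) − ¼ ln(1 − 2Q).
1 − 2P − Q = 0.812056, giving −½ ln(0.812056) = 0.104093.
1 − 2Q = 0.723404, giving −¼ ln(0.723404) = 0.080947.
d = 0.104093 + 0.080947 = 0.185040.

0.185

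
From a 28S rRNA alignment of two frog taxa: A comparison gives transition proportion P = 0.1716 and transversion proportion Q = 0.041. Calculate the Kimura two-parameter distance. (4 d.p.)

Under the Kimura two-parameter model, d = −½ ln(1 − 2P − Q) − ¼ ln(1 − 2Q).
1 − 2P − Q = 0.6158, giving −½ ln(0.6158) = 0.242417.
1 − 2Q = 0.918, giving −¼ ln(0.918) = 0.021389.
d = 0.242417 + 0.021389 = 0.263806.

0.2638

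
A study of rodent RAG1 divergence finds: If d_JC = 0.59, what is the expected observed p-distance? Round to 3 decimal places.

p = (3/4)(1 − e^(−4d/3)) = 0.75 × (1 − e^(-0.786667)) = 0.75 × (1 − 0.455360) = 0.408480.

0.408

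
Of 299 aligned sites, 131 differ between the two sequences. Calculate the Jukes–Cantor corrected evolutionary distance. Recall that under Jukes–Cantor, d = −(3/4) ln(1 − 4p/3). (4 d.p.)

0.6581

p = 131/299 ≈ 0.438127.
d = −(3/4) ln(1 − 4p/3) = −0.75 ln(1 − 0.584169) = −0.75 ln(0.415831)
  = −0.75 × (-0.877476) = 0.658107 substitutions/site.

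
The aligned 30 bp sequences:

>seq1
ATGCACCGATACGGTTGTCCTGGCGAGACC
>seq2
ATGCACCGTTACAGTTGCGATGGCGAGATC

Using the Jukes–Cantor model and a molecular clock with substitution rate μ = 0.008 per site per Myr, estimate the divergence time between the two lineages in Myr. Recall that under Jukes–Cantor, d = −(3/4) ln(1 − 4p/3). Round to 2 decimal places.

14.54

The sequences differ at 6 of 30 sites (9, 13, 18, 19, 20, 29), so p = 6/30 = 0.2.
d = −(3/4) ln(1 − 4p/3) = −0.75 ln(1 − 0.266667) = −0.75 ln(0.733333)
  = −0.75 × (-0.310155) = 0.232616 substitutions/site.
Under a molecular clock d = 2μt, so t = d/(2μ) = 0.232616 / (2 × 0.008) = 14.54 Myr.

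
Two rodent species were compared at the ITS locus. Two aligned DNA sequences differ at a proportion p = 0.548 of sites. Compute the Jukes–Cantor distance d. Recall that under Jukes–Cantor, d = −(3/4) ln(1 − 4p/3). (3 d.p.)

d = −(3/4) ln(1 − 4p/3) = −0.75 ln(1 − 0.730667) = −0.75 ln(0.269333)
  = −0.75 × (-1.311807) = 0.983855 substitutions/site.

0.984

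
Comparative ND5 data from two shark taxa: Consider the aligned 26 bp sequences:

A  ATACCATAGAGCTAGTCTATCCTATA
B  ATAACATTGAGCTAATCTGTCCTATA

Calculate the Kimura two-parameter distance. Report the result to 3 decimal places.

0.173

Of 26 sites, 2 differences are transitions and 2 are transversions, so P = 2/26 ≈ 0.076923 and Q = 2/26 ≈ 0.076923.
Under the Kimura two-parameter model, d = −½ ln(1 − 2P − Q) − ¼ ln(1 − 2Q).
1 − 2P − Q = 0.769231, giving −½ ln(0.769231) = 0.131182.
1 − 2Q = 0.846154, giving −¼ ln(0.846154) = 0.041763.
d = 0.131182 + 0.041763 = 0.172945.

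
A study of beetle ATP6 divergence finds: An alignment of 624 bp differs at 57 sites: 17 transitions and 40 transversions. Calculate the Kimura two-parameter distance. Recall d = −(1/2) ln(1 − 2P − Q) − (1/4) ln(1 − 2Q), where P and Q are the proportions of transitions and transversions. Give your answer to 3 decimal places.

P = 17/624 ≈ 0.027244 and Q = 40/624 ≈ 0.064103.
Under the Kimura two-parameter model, d = −½ ln(1 − 2P − Q) − ¼ ln(1 − 2Q).
1 − 2P − Q = 0.881409, giving −½ ln(0.881409) = 0.063117.
1 − 2Q = 0.871794, giving −¼ ln(0.871794) = 0.034301.
d = 0.063117 + 0.034301 = 0.097418.

0.097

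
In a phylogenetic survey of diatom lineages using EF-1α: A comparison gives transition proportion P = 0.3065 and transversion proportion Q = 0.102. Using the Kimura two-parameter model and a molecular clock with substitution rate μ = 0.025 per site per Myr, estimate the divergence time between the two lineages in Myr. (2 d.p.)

Under the Kimura two-parameter model, d = −½ ln(1 − 2P − Q) − ¼ ln(1 − 2Q).
1 − 2P − Q = 0.285, giving −½ ln(0.285) = 0.627633.
1 − 2Q = 0.796, giving −¼ ln(0.796) = 0.057039.
d = 0.627633 + 0.057039 = 0.684672.
Under a molecular clock d = 2μt, so t = d/(2μ) = 0.684672 / (2 × 0.025) = 13.69 Myr.

13.69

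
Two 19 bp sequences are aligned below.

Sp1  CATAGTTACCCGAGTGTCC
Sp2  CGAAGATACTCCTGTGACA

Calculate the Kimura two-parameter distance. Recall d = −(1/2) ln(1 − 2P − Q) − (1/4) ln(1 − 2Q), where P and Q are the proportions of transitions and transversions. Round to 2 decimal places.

0.62

Of 19 sites, 2 differences are transitions and 6 are transversions, so P = 2/19 ≈ 0.105263 and Q = 6/19 ≈ 0.315789.
Under the Kimura two-parameter model, d = −½ ln(1 − 2P − Q) − ¼ ln(1 − 2Q).
1 − 2P − Q = 0.473685, giving −½ ln(0.473685) = 0.373606.
1 − 2Q = 0.368422, giving −¼ ln(0.368422) = 0.249632.
d = 0.373606 + 0.249632 = 0.623238.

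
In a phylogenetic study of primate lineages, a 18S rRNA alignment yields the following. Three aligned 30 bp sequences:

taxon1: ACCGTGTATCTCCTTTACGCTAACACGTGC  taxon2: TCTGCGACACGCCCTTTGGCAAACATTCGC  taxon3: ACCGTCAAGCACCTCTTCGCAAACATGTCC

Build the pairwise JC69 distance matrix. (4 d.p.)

d(taxon1,taxon2) = 0.7301, d(taxon1,taxon3) = 0.3831, d(taxon2,taxon3) = 0.6467

taxon1–taxon2: 14/30 sites differ → p ≈ 0.466667, d = −0.75 ln(1 − 0.622223) = 0.730088 ≈ 0.7301.
taxon1–taxon3: 9/30 sites differ → p = 0.3, d = −0.75 ln(1 − 0.4) = 0.383119 ≈ 0.3831.
taxon2–taxon3: 13/30 sites differ → p ≈ 0.433333, d = −0.75 ln(1 − 0.577777) = 0.646666 ≈ 0.6467.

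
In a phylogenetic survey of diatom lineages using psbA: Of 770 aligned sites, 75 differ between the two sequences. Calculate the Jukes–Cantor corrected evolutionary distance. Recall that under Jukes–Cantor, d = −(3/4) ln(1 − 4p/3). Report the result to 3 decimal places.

0.104

p = 75/770 ≈ 0.097403.
d = −(3/4) ln(1 − 4p/3) = −0.75 ln(1 − 0.129871) = −0.75 ln(0.870129)
  = −0.75 × (-0.139114) = 0.104336 substitutions/site.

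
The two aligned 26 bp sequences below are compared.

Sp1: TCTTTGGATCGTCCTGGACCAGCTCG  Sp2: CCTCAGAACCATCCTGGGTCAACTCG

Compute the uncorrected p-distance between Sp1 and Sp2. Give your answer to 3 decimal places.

0.346

The sequences differ at 9 of 26 positions (sites 1, 4, 5, 7, 9, 11, 18, 19, 22).
p = 9/26 = 0.346153… ≈ 0.346 (to 3 d.p.).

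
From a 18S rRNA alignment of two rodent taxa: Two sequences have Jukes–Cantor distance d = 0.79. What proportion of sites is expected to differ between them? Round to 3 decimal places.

p = (3/4)(1 − e^(−4d/3)) = 0.75 × (1 − e^(-1.053333)) = 0.75 × (1 − 0.348773) = 0.488420.

0.488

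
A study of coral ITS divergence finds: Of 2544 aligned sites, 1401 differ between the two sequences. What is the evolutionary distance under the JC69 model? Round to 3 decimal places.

0.994

p = 1401/2544 ≈ 0.550708.
d = −(3/4) ln(1 − 4p/3) = −0.75 ln(1 − 0.734277) = −0.75 ln(0.265723)
  = −0.75 × (-1.325301) = 0.993976 substitutions/site.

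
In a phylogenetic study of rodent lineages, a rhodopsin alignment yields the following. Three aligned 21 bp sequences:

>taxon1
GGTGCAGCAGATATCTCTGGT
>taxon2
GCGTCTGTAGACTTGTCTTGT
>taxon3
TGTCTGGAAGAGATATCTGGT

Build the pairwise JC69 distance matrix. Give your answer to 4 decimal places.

taxon1–taxon2: 9/21 sites differ → p ≈ 0.428571, d = −0.75 ln(1 − 0.571428) = 0.635472 ≈ 0.6355.
taxon1–taxon3: 7/21 sites differ → p ≈ 0.333333, d = −0.75 ln(1 − 0.444444) = 0.440839 ≈ 0.4408.
taxon2–taxon3: 11/21 sites differ → p ≈ 0.52381, d = −0.75 ln(1 − 0.698413) = 0.899023 ≈ 0.8990.

d(taxon1,taxon2) = 0.6355, d(taxon1,taxon3) = 0.4408, d(taxon2,taxon3) = 0.8990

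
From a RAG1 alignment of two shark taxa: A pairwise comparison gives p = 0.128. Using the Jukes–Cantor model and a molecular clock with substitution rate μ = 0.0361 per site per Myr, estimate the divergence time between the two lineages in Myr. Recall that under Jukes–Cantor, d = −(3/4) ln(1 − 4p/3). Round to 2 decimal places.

d = −(3/4) ln(1 − 4p/3) = −0.75 ln(1 − 0.170667) = −0.75 ln(0.829333)
  = −0.75 × (-0.187134) = 0.140351 substitutions/site.
Under a molecular clock d = 2μt, so t = d/(2μ) = 0.140351 / (2 × 0.0361) = 1.94 Myr.

1.94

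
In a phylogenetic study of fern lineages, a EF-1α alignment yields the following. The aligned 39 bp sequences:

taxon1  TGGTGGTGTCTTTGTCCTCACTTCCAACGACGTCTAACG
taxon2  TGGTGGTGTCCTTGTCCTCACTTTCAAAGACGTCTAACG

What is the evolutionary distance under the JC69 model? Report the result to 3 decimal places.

0.081

The sequences differ at 3 of 39 sites (11, 24, 28), so p = 3/39 ≈ 0.076923.
d = −(3/4) ln(1 − 4p/3) = −0.75 ln(1 − 0.102564) = −0.75 ln(0.897436)
  = −0.75 × (-0.108213) = 0.081160 substitutions/site.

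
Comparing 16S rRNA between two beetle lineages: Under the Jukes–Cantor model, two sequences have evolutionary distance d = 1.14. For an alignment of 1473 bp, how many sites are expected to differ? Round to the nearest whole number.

863

Invert JC69: p = (3/4)(1 − e^(−4d/3)) = 0.75 × (1 − e^(-1.52)) = 0.75 × (1 − 0.218712) = 0.585966.
Expected differing sites = pL ≈ 0.585966 × 1473 = 863.127918 ≈ 863.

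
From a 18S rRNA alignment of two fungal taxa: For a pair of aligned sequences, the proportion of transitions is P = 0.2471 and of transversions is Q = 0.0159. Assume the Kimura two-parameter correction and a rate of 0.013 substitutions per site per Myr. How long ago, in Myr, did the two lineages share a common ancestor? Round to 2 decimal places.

Under the Kimura two-parameter model, d = −½ ln(1 − 2P − Q) − ¼ ln(1 − 2Q).
1 − 2P − Q = 0.4899, giving −½ ln(0.4899) = 0.356777.
1 − 2Q = 0.9682, giving −¼ ln(0.9682) = 0.008079.
d = 0.356777 + 0.008079 = 0.364856.
Under a molecular clock d = 2μt, so t = d/(2μ) = 0.364856 / (2 × 0.013) = 14.03 Myr.

14.03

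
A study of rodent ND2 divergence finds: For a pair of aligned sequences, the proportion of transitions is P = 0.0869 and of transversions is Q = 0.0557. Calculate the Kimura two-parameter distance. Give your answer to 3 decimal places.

0.160

Under the Kimura two-parameter model, d = −½ ln(1 − 2P − Q) − ¼ ln(1 − 2Q).
1 − 2P − Q = 0.7705, giving −½ ln(0.7705) = 0.130358.
1 − 2Q = 0.8886, giving −¼ ln(0.8886) = 0.029527.
d = 0.130358 + 0.029527 = 0.159885.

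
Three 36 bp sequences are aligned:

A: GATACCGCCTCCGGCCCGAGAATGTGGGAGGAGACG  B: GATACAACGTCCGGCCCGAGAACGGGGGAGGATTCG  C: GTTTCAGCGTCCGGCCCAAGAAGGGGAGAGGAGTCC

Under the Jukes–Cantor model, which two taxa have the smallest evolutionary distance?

A–B: 7/36 differ, p = 0.194, d = 0.225.
A–C: 10/36 differ, p = 0.278, d = 0.347.
B–C: 8/36 differ, p = 0.222, d = 0.264.
The smallest distance is between A and B.

A and B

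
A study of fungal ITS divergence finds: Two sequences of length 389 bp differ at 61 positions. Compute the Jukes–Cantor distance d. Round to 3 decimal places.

0.176

p = 61/389 ≈ 0.156812.
d = −(3/4) ln(1 − 4p/3) = −0.75 ln(1 − 0.209083) = −0.75 ln(0.790917)
  = −0.75 × (-0.234562) = 0.175922 substitutions/site.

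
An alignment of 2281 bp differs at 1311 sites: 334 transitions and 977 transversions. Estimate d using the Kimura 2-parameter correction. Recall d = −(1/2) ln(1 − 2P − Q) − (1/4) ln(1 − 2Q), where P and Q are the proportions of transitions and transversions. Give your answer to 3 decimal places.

P = 334/2281 ≈ 0.146427 and Q = 977/2281 ≈ 0.428321.
Under the Kimura two-parameter model, d = −½ ln(1 − 2P − Q) − ¼ ln(1 − 2Q).
1 − 2P − Q = 0.278825, giving −½ ln(0.278825) = 0.638585.
1 − 2Q = 0.143358, giving −¼ ln(0.143358) = 0.485603.
d = 0.638585 + 0.485603 = 1.124188.

1.124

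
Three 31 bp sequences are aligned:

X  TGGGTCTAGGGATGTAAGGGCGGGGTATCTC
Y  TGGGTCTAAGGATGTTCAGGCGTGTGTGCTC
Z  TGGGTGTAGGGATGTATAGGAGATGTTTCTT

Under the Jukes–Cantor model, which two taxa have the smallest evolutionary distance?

X and Z

X–Y: 9/31 differ, p = 0.290, d = 0.367.
X–Z: 8/31 differ, p = 0.258, d = 0.316.
Y–Z: 11/31 differ, p = 0.355, d = 0.481.
The smallest distance is between X and Z.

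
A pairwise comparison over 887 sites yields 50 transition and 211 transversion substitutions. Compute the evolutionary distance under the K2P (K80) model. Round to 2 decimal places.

0.38

P = 50/887 ≈ 0.05637 and Q = 211/887 ≈ 0.23788.
Under the Kimura two-parameter model, d = −½ ln(1 − 2P − Q) − ¼ ln(1 − 2Q).
1 − 2P − Q = 0.64938, giving −½ ln(0.64938) = 0.215869.
1 − 2Q = 0.52424, giving −¼ ln(0.52424) = 0.161451.
d = 0.215869 + 0.161451 = 0.377320.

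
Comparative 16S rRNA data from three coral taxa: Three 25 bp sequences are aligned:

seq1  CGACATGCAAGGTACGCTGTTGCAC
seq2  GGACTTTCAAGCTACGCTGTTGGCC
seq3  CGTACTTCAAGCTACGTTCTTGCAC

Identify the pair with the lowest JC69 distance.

seq1–seq2: 6/25 differ, p = 0.240, d = 0.289.
seq1–seq3: 7/25 differ, p = 0.280, d = 0.351.
seq2–seq3: 8/25 differ, p = 0.320, d = 0.417.
The smallest distance is between seq1 and seq2.

seq1 and seq2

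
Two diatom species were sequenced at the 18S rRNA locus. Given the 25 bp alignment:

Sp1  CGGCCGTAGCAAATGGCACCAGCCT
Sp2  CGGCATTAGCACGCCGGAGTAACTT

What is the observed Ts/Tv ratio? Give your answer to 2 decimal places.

Transitions are A↔G and C↔T; transversions are all other mismatches.
Transitions: 5. Transversions: 6.
R = 5/6 = 0.833333… ≈ 0.83 (to 2 d.p.).

0.83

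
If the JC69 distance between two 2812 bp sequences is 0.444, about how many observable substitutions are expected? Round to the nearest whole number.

942

Invert JC69: p = (3/4)(1 − e^(−4d/3)) = 0.75 × (1 − e^(-0.592)) = 0.75 × (1 − 0.553220) = 0.335085.
Expected differing sites = pL ≈ 0.335085 × 2812 = 942.25902 ≈ 942.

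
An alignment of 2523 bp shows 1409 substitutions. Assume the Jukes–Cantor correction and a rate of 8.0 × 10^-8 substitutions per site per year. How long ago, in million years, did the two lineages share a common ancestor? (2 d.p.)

6.40

p = 1409/2523 ≈ 0.558462.
d = −(3/4) ln(1 − 4p/3) = −0.75 ln(1 − 0.744616) = −0.75 ln(0.255384)
  = −0.75 × (-1.364987) = 1.023740 substitutions/site.
Under a molecular clock d = 2μt, so t = d/(2μ) = 1.023740 / (2 × 8.0 × 10^-8) = 6.40 million years.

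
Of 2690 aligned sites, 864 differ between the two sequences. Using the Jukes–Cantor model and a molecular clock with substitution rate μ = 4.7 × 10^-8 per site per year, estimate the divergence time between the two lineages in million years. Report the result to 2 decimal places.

4.46

p = 864/2690 ≈ 0.32119.
d = −(3/4) ln(1 − 4p/3) = −0.75 ln(1 − 0.428253) = −0.75 ln(0.571747)
  = −0.75 × (-0.559059) = 0.419294 substitutions/site.
Under a molecular clock d = 2μt, so t = d/(2μ) = 0.419294 / (2 × 4.7 × 10^-8) = 4.46 million years.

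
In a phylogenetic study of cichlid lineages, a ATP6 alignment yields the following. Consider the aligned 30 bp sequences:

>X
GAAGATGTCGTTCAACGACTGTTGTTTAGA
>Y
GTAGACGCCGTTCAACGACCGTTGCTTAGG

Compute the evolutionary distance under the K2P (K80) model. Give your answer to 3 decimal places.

0.246

Of 30 sites, 5 differences are transitions and 1 are transversions, so P = 5/30 ≈ 0.166667 and Q = 1/30 ≈ 0.033333.
Under the Kimura two-parameter model, d = −½ ln(1 − 2P − Q) − ¼ ln(1 − 2Q).
1 − 2P − Q = 0.633333, giving −½ ln(0.633333) = 0.228379.
1 − 2Q = 0.933334, giving −¼ ln(0.933334) = 0.017248.
d = 0.228379 + 0.017248 = 0.245627.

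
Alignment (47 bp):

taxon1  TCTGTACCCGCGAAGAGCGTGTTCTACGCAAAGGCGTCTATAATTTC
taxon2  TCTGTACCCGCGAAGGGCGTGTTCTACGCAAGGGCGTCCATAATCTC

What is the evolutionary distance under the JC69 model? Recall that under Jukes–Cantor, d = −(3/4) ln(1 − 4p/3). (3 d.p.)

0.090

The sequences differ at 4 of 47 sites (16, 32, 39, 45), so p = 4/47 ≈ 0.085106.
d = −(3/4) ln(1 − 4p/3) = −0.75 ln(1 − 0.113475) = −0.75 ln(0.886525)
  = −0.75 × (-0.120446) = 0.090335 substitutions/site.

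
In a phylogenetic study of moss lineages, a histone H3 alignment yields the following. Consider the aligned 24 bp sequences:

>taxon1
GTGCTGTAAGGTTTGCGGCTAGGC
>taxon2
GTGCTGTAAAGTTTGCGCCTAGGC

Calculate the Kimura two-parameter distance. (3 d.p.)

Of 24 sites, 1 differences are transitions and 1 are transversions, so P = 1/24 ≈ 0.041667 and Q = 1/24 ≈ 0.041667.
Under the Kimura two-parameter model, d = −½ ln(1 − 2P − Q) − ¼ ln(1 − 2Q).
1 − 2P − Q = 0.874999, giving −½ ln(0.874999) = 0.066766.
1 − 2Q = 0.916666, giving −¼ ln(0.916666) = 0.021753.
d = 0.066766 + 0.021753 = 0.088519.

0.089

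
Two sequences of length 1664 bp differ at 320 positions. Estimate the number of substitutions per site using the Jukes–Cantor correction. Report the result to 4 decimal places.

p = 320/1664 ≈ 0.192308.
d = −(3/4) ln(1 − 4p/3) = −0.75 ln(1 − 0.256411) = −0.75 ln(0.743589)
  = −0.75 × (-0.296267) = 0.222200 substitutions/site.

0.2222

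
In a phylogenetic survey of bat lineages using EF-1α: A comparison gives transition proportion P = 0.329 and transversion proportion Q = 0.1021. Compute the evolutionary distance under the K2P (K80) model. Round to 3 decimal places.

0.771

Under the Kimura two-parameter model, d = −½ ln(1 − 2P − Q) − ¼ ln(1 − 2Q).
1 − 2P − Q = 0.2399, giving −½ ln(0.2399) = 0.713767.
1 − 2Q = 0.7958, giving −¼ ln(0.7958) = 0.057102.
d = 0.713767 + 0.057102 = 0.770869.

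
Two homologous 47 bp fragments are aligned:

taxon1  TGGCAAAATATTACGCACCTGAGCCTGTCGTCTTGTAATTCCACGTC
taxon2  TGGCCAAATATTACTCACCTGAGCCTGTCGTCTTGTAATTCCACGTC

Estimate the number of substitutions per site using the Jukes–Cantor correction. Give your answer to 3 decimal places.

0.044

The sequences differ at 2 of 47 sites (5, 15), so p = 2/47 ≈ 0.042553.
d = −(3/4) ln(1 − 4p/3) = −0.75 ln(1 − 0.056737) = −0.75 ln(0.943263)
  = −0.75 × (-0.058410) = 0.043808 substitutions/site.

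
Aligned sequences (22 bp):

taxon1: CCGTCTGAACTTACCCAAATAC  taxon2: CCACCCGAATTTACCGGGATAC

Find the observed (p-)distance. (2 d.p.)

The sequences differ at 7 of 22 positions (sites 3, 4, 6, 10, 16, 17, 18).
p = 7/22 = 0.318181… ≈ 0.32 (to 2 d.p.).

0.32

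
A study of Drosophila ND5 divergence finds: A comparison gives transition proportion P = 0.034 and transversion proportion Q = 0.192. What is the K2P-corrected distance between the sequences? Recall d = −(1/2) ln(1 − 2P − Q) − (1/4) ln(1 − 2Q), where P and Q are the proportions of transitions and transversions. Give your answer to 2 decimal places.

0.27

Under the Kimura two-parameter model, d = −½ ln(1 − 2P − Q) − ¼ ln(1 − 2Q).
1 − 2P − Q = 0.74, giving −½ ln(0.74) = 0.150553.
1 − 2Q = 0.616, giving −¼ ln(0.616) = 0.121127.
d = 0.150553 + 0.121127 = 0.271680.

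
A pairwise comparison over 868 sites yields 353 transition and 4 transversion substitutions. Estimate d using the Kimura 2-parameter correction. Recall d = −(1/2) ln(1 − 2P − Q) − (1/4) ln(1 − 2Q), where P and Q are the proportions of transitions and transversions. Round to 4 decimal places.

0.8541

P = 353/868 ≈ 0.406682 and Q = 4/868 ≈ 0.004608.
Under the Kimura two-parameter model, d = −½ ln(1 − 2P − Q) − ¼ ln(1 − 2Q).
1 − 2P − Q = 0.182028, giving −½ ln(0.182028) = 0.851797.
1 − 2Q = 0.990784, giving −¼ ln(0.990784) = 0.002315.
d = 0.851797 + 0.002315 = 0.854112.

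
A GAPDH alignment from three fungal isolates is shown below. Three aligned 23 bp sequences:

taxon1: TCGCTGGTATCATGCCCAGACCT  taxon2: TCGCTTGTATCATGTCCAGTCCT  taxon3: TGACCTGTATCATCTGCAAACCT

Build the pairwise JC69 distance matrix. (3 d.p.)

taxon1–taxon2: 3/23 sites differ → p ≈ 0.130435, d = −0.75 ln(1 − 0.173913) = 0.143291 ≈ 0.143.
taxon1–taxon3: 8/23 sites differ → p ≈ 0.347826, d = −0.75 ln(1 − 0.463768) = 0.467391 ≈ 0.467.
taxon2–taxon3: 7/23 sites differ → p ≈ 0.304348, d = −0.75 ln(1 − 0.405797) = 0.390401 ≈ 0.390.

d(taxon1,taxon2) = 0.143, d(taxon1,taxon3) = 0.467, d(taxon2,taxon3) = 0.390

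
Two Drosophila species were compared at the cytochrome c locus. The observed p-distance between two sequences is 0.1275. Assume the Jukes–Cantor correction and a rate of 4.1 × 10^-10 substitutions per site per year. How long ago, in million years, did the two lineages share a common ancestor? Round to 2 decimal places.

170.42

d = −(3/4) ln(1 − 4p/3) = −0.75 ln(1 − 0.17) = −0.75 ln(0.83)
  = −0.75 × (-0.186330) = 0.139748 substitutions/site.
Under a molecular clock d = 2μt, so t = d/(2μ) = 0.139748 / (2 × 4.1 × 10^-10) = 170.42 million years.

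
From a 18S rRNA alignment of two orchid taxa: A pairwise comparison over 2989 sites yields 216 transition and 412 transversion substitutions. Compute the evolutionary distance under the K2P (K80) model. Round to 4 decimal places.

P = 216/2989 ≈ 0.072265 and Q = 412/2989 ≈ 0.137839.
Under the Kimura two-parameter model, d = −½ ln(1 − 2P − Q) − ¼ ln(1 − 2Q).
1 − 2P − Q = 0.717631, giving −½ ln(0.717631) = 0.165900.
1 − 2Q = 0.724322, giving −¼ ln(0.724322) = 0.080630.
d = 0.165900 + 0.080630 = 0.246530.

0.2465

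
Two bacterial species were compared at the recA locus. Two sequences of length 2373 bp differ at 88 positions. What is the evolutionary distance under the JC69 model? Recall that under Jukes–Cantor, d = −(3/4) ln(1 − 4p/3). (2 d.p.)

p = 88/2373 ≈ 0.037084.
d = −(3/4) ln(1 − 4p/3) = −0.75 ln(1 − 0.049445) = −0.75 ln(0.950555)
  = −0.75 × (-0.050709) = 0.038032 substitutions/site.

0.04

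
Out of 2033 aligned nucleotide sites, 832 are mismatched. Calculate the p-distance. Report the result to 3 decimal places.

p = 832/2033 = 0.409247… ≈ 0.409 (to 3 d.p.).

0.409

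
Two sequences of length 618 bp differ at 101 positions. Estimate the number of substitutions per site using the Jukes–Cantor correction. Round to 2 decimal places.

0.18

p = 101/618 ≈ 0.16343.
d = −(3/4) ln(1 − 4p/3) = −0.75 ln(1 − 0.217907) = −0.75 ln(0.782093)
  = −0.75 × (-0.245782) = 0.184337 substitutions/site.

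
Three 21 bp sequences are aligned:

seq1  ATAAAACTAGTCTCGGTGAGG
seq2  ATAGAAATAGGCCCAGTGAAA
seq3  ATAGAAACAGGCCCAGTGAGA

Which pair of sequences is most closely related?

seq2 and seq3

seq1–seq2: 7/21 differ, p = 0.333, d = 0.441.
seq1–seq3: 7/21 differ, p = 0.333, d = 0.441.
seq2–seq3: 2/21 differ, p = 0.095, d = 0.102.
The smallest distance is between seq2 and seq3.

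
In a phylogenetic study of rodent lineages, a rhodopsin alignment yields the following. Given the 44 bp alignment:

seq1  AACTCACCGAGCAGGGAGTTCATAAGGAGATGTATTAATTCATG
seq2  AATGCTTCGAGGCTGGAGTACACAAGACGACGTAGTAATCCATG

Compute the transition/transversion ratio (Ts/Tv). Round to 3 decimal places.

Transitions are A↔G and C↔T; transversions are all other mismatches.
Transitions: 6. Transversions: 8.
R = 6/8 = 0.750.

0.750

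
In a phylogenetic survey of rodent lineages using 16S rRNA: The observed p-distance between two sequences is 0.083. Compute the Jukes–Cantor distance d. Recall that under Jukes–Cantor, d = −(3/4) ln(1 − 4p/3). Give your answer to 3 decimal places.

d = −(3/4) ln(1 − 4p/3) = −0.75 ln(1 − 0.110667) = −0.75 ln(0.889333)
  = −0.75 × (-0.117284) = 0.087963 substitutions/site.

0.088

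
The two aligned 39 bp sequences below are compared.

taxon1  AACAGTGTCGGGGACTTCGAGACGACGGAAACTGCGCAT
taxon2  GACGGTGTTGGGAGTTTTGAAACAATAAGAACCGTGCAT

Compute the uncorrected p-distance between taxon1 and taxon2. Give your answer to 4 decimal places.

The sequences differ at 15 of 39 positions.
p = 15/39 = 0.384615… ≈ 0.3846 (to 4 d.p.).

0.3846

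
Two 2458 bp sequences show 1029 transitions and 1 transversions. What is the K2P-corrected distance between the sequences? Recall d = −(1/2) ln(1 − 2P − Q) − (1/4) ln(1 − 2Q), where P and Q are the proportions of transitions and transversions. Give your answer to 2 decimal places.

0.91

P = 1029/2458 ≈ 0.418633 and Q = 1/2458 ≈ 0.000407.
Under the Kimura two-parameter model, d = −½ ln(1 − 2P − Q) − ¼ ln(1 − 2Q).
1 − 2P − Q = 0.162327, giving −½ ln(0.162327) = 0.909071.
1 − 2Q = 0.999186, giving −¼ ln(0.999186) = 0.000204.
d = 0.909071 + 0.000204 = 0.909275.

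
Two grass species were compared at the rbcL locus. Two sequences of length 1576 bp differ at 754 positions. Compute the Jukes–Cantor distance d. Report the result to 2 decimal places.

0.76

p = 754/1576 ≈ 0.478426.
d = −(3/4) ln(1 − 4p/3) = −0.75 ln(1 − 0.637901) = −0.75 ln(0.362099)
  = −0.75 × (-1.015838) = 0.761879 substitutions/site.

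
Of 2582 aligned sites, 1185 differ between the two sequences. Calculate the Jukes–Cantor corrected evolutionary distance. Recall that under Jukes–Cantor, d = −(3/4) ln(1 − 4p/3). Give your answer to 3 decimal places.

p = 1185/2582 ≈ 0.458947.
d = −(3/4) ln(1 − 4p/3) = −0.75 ln(1 − 0.611929) = −0.75 ln(0.388071)
  = −0.75 × (-0.946567) = 0.709925 substitutions/site.

0.710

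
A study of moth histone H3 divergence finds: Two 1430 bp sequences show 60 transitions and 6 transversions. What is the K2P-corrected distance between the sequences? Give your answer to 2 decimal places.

P = 60/1430 ≈ 0.041958 and Q = 6/1430 ≈ 0.004196.
Under the Kimura two-parameter model, d = −½ ln(1 − 2P − Q) − ¼ ln(1 − 2Q).
1 − 2P − Q = 0.911888, giving −½ ln(0.911888) = 0.046119.
1 − 2Q = 0.991608, giving −¼ ln(0.991608) = 0.002107.
d = 0.046119 + 0.002107 = 0.048226.

0.05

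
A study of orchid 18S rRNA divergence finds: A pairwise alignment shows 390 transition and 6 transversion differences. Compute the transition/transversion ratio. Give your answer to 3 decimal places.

65.000

R = 390/6 = 65.000.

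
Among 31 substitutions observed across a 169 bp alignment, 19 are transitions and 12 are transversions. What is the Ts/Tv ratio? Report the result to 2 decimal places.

1.58

R = 19/12 = 1.583333… ≈ 1.58 (to 2 d.p.).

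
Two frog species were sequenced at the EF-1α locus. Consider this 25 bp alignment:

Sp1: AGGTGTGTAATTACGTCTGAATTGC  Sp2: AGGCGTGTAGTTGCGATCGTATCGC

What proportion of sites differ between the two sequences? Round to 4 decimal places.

0.3200

The sequences differ at 8 of 25 positions (sites 4, 10, 13, 16, 17, 18, 20, 23).
p = 8/25 = 0.3200.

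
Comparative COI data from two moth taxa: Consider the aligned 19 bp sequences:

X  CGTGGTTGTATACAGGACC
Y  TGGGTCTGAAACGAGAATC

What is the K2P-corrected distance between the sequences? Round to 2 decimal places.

0.92

Of 19 sites, 4 differences are transitions and 6 are transversions, so P = 4/19 ≈ 0.210526 and Q = 6/19 ≈ 0.315789.
Under the Kimura two-parameter model, d = −½ ln(1 − 2P − Q) − ¼ ln(1 − 2Q).
1 − 2P − Q = 0.263159, giving −½ ln(0.263159) = 0.667498.
1 − 2Q = 0.368422, giving −¼ ln(0.368422) = 0.249632.
d = 0.667498 + 0.249632 = 0.917130.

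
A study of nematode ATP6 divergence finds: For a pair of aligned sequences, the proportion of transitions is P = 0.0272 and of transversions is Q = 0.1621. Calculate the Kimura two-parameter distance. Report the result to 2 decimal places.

Under the Kimura two-parameter model, d = −½ ln(1 − 2P − Q) − ¼ ln(1 − 2Q).
1 − 2P − Q = 0.7835, giving −½ ln(0.7835) = 0.121992.
1 − 2Q = 0.6758, giving −¼ ln(0.6758) = 0.097965.
d = 0.121992 + 0.097965 = 0.219957.

0.22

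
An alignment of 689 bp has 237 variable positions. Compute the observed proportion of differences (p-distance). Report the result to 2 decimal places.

p = 237/689 = 0.343976… ≈ 0.34 (to 2 d.p.).

0.34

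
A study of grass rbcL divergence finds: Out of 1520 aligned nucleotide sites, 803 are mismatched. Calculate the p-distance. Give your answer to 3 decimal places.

p = 803/1520 = 0.528289… ≈ 0.528 (to 3 d.p.).

0.528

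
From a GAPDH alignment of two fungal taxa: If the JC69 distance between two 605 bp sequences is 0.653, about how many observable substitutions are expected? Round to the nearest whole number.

Invert JC69: p = (3/4)(1 − e^(−4d/3)) = 0.75 × (1 − e^(-0.870667)) = 0.75 × (1 − 0.418672) = 0.435996.
Expected differing sites = pL ≈ 0.435996 × 605 = 263.77758 ≈ 264.

264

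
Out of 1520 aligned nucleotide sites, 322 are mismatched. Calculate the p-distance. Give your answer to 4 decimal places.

0.2118

p = 322/1520 = 0.211842… ≈ 0.2118 (to 4 d.p.).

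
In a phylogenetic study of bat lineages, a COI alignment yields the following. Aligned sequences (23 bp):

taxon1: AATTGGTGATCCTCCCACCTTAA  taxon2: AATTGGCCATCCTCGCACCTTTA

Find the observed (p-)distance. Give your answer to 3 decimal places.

0.174

The sequences differ at 4 of 23 positions (sites 7, 8, 15, 22).
p = 4/23 = 0.173913… ≈ 0.174 (to 3 d.p.).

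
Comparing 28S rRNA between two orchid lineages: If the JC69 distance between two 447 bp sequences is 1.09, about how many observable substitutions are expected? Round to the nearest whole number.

Invert JC69: p = (3/4)(1 − e^(−4d/3)) = 0.75 × (1 − e^(-1.453333)) = 0.75 × (1 − 0.233790) = 0.574658.
Expected differing sites = pL ≈ 0.574658 × 447 = 256.872126 ≈ 257.

257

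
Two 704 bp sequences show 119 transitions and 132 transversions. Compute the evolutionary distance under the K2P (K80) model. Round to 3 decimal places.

P = 119/704 ≈ 0.169034 and Q = 132/704 = 0.1875.
Under the Kimura two-parameter model, d = −½ ln(1 − 2P − Q) − ¼ ln(1 − 2Q).
1 − 2P − Q = 0.474432, giving −½ ln(0.474432) = 0.372818.
1 − 2Q = 0.625, giving −¼ ln(0.625) = 0.117501.
d = 0.372818 + 0.117501 = 0.490319.

0.490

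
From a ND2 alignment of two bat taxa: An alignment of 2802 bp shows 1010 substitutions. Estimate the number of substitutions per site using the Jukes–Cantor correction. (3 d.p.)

0.491

p = 1010/2802 ≈ 0.360457.
d = −(3/4) ln(1 − 4p/3) = −0.75 ln(1 − 0.480609) = −0.75 ln(0.519391)
  = −0.75 × (-0.655098) = 0.491324 substitutions/site.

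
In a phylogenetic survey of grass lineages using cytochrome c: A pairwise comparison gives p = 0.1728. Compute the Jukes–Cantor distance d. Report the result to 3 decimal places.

0.196

d = −(3/4) ln(1 − 4p/3) = −0.75 ln(1 − 0.2304) = −0.75 ln(0.7696)
  = −0.75 × (-0.261884) = 0.196413 substitutions/site.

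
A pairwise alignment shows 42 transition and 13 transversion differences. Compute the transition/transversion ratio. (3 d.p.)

3.231

R = 42/13 = 3.230769… ≈ 3.231 (to 3 d.p.).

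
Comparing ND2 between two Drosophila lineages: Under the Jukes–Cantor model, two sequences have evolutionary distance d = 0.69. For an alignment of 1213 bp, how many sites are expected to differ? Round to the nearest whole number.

Invert JC69: p = (3/4)(1 − e^(−4d/3)) = 0.75 × (1 − e^(-0.92)) = 0.75 × (1 − 0.398519) = 0.451111.
Expected differing sites = pL ≈ 0.451111 × 1213 = 547.197643 ≈ 547.

547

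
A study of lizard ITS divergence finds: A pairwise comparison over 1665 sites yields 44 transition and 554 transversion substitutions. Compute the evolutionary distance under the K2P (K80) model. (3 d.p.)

0.517

P = 44/1665 ≈ 0.026426 and Q = 554/1665 ≈ 0.332733.
Under the Kimura two-parameter model, d = −½ ln(1 − 2P − Q) − ¼ ln(1 − 2Q).
1 − 2P − Q = 0.614415, giving −½ ln(0.614415) = 0.243542.
1 − 2Q = 0.334534, giving −¼ ln(0.334534) = 0.273754.
d = 0.243542 + 0.273754 = 0.517296.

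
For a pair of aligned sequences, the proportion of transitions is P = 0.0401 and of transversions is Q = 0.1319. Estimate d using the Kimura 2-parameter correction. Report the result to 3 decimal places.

Under the Kimura two-parameter model, d = −½ ln(1 − 2P − Q) − ¼ ln(1 − 2Q).
1 − 2P − Q = 0.7879, giving −½ ln(0.7879) = 0.119192.
1 − 2Q = 0.7362, giving −¼ ln(0.7362) = 0.076563.
d = 0.119192 + 0.076563 = 0.195755.

0.196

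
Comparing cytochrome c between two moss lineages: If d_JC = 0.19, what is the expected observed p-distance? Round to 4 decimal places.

0.1678

p = (3/4)(1 − e^(−4d/3)) = 0.75 × (1 − e^(-0.253333)) = 0.75 × (1 − 0.776209) = 0.167843.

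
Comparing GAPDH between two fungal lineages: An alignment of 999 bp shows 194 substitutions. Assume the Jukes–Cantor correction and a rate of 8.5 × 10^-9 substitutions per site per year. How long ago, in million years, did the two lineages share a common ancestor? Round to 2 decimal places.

13.22

p = 194/999 ≈ 0.194194.
d = −(3/4) ln(1 − 4p/3) = −0.75 ln(1 − 0.258925) = −0.75 ln(0.741075)
  = −0.75 × (-0.299653) = 0.224740 substitutions/site.
Under a molecular clock d = 2μt, so t = d/(2μ) = 0.224740 / (2 × 8.5 × 10^-9) = 13.22 million years.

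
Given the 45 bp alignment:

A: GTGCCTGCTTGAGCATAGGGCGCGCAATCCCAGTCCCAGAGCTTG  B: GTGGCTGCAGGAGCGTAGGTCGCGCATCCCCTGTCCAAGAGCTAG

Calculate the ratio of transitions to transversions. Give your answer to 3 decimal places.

Transitions are A↔G and C↔T; transversions are all other mismatches.
Transitions: 2. Transversions: 8.
R = 2/8 = 0.250.

0.250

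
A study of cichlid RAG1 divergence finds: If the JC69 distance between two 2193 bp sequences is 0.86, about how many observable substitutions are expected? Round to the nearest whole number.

1122

Invert JC69: p = (3/4)(1 − e^(−4d/3)) = 0.75 × (1 − e^(-1.146667)) = 0.75 × (1 − 0.317694) = 0.511730.
Expected differing sites = pL ≈ 0.511730 × 2193 = 1122.22389 ≈ 1122.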